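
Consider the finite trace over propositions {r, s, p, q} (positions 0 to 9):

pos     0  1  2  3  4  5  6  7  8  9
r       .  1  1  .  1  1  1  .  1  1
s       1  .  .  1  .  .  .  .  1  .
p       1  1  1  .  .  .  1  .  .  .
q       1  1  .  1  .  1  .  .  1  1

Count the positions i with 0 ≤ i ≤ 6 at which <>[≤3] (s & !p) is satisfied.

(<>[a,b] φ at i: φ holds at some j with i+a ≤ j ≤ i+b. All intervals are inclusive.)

Evaluate at each i in [0,6]:
  i=0: ✓ (witness j=3)
  i=1: ✓ (witness j=3)
  i=2: ✓ (witness j=3)
  i=3: ✓ (witness j=3)
  i=4: ✗ (none in [4,7])
  i=5: ✓ (witness j=8)
  i=6: ✓ (witness j=8)
Positions where it holds: {0, 1, 2, 3, 5, 6} → 6.

6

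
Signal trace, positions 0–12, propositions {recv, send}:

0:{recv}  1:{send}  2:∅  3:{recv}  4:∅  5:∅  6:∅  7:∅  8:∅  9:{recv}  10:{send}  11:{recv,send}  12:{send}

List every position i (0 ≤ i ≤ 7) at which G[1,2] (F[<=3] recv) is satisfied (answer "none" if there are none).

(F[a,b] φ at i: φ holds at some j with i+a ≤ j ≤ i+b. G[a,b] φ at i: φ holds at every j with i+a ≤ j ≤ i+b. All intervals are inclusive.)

0, 1, 5, 6, 7

Evaluate at each i in [0,7]:
  i=0: ✓ (all of [1,2])
  i=1: ✓ (all of [2,3])
  i=2: ✗ (fails at j=4)
  i=3: ✗ (fails at j=4)
  i=4: ✗ (fails at j=5)
  i=5: ✓ (all of [6,7])
  i=6: ✓ (all of [7,8])
  i=7: ✓ (all of [8,9])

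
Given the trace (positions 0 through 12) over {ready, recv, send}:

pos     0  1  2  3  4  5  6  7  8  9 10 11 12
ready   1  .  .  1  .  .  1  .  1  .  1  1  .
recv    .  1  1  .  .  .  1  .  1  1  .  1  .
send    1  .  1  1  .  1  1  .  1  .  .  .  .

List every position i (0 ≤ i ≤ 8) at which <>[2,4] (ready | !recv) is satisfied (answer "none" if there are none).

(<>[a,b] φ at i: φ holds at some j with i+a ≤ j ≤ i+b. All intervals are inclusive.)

Evaluate at each i in [0,8]:
  i=0: ✓ (witness j=3)
  i=1: ✓ (witness j=3)
  i=2: ✓ (witness j=4)
  i=3: ✓ (witness j=5)
  i=4: ✓ (witness j=6)
  i=5: ✓ (witness j=7)
  i=6: ✓ (witness j=8)
  i=7: ✓ (witness j=10)
  i=8: ✓ (witness j=10)

0, 1, 2, 3, 4, 5, 6, 7, 8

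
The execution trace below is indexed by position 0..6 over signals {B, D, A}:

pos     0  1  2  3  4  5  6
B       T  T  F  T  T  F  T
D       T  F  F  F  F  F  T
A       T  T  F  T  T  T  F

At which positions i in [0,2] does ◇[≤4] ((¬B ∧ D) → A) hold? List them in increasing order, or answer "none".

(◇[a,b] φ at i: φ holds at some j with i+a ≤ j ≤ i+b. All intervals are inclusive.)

Evaluate at each i in [0,2]:
  i=0: ✓ (witness j=0)
  i=1: ✓ (witness j=1)
  i=2: ✓ (witness j=2)

0, 1, 2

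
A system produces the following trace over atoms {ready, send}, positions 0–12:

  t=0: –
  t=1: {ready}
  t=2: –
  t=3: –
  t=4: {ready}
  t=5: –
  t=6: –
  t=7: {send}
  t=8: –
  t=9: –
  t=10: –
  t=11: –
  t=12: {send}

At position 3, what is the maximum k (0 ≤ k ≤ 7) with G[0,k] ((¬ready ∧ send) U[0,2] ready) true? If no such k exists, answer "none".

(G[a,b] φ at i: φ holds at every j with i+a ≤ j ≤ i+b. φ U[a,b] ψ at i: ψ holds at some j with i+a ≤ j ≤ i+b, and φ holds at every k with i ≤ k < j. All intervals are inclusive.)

((¬ready ∧ send) U[0,2] ready) must hold from j=3 onward; find where it first fails.
  j=3: fails → no k works.

none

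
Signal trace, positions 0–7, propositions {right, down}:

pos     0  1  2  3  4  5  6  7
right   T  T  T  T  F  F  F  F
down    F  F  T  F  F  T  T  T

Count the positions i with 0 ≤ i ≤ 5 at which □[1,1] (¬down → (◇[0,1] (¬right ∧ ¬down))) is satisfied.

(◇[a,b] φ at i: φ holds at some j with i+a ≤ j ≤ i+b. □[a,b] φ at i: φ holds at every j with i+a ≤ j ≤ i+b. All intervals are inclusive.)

5

Evaluate at each i in [0,5]:
  i=0: ✗ (fails at j=1)
  i=1: ✓ (all of [2,2])
  i=2: ✓ (all of [3,3])
  i=3: ✓ (all of [4,4])
  i=4: ✓ (all of [5,5])
  i=5: ✓ (all of [6,6])
Positions where it holds: {1, 2, 3, 4, 5} → 5.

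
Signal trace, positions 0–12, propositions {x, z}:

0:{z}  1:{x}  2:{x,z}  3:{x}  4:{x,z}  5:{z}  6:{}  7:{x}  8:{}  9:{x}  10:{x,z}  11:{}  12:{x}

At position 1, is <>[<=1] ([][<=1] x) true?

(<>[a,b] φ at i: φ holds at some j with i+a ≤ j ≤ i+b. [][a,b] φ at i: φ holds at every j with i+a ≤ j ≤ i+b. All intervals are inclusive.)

Check [][<=1] x at each j in [1,2]:
  j=1: holds on [1,2]
  j=2: holds on [2,3]
Found at j=1 → formula holds.

Yes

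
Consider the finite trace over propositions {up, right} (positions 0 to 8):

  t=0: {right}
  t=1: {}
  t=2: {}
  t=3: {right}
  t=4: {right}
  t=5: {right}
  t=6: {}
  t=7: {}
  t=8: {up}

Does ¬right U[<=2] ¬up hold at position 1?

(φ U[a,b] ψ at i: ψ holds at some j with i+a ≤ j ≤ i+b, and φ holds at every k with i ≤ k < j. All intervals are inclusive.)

Need some j in [1,3] with ¬up, and ¬right at every k in [1,j-1].
  j=1: ¬up holds; no prefix to check → satisfied.

Yes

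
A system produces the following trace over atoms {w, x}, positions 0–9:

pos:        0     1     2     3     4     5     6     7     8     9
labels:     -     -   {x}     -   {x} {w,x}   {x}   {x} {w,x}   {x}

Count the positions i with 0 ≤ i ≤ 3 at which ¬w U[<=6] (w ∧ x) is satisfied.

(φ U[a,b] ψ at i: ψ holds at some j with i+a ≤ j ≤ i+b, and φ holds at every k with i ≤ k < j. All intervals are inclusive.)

Evaluate at each i in [0,3]:
  i=0: ✓ (rhs at j=5; lhs holds on [0,4])
  i=1: ✓ (rhs at j=5; lhs holds on [1,4])
  i=2: ✓ (rhs at j=5; lhs holds on [2,4])
  i=3: ✓ (rhs at j=5; lhs holds on [3,4])
Positions where it holds: {0, 1, 2, 3} → 4.

4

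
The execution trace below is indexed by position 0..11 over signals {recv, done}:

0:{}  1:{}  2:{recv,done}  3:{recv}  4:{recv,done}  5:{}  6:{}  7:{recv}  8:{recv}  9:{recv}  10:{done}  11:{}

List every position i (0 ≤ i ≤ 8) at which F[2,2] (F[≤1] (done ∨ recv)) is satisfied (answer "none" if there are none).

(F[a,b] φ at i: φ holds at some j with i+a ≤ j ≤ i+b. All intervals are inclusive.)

0, 1, 2, 4, 5, 6, 7, 8

Evaluate at each i in [0,8]:
  i=0: ✓ (witness j=2)
  i=1: ✓ (witness j=3)
  i=2: ✓ (witness j=4)
  i=3: ✗ (none in [5,5])
  i=4: ✓ (witness j=6)
  i=5: ✓ (witness j=7)
  i=6: ✓ (witness j=8)
  i=7: ✓ (witness j=9)
  i=8: ✓ (witness j=10)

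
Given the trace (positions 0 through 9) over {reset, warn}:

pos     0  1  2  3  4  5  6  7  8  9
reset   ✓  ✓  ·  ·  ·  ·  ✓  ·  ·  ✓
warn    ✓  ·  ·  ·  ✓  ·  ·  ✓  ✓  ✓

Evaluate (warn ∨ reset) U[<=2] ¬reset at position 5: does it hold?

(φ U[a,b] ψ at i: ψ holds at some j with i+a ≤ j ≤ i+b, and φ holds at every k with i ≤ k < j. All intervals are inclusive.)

Need some j in [5,7] with ¬reset, and (warn ∨ reset) at every k in [5,j-1].
  j=5: ¬reset holds; no prefix to check → satisfied.

True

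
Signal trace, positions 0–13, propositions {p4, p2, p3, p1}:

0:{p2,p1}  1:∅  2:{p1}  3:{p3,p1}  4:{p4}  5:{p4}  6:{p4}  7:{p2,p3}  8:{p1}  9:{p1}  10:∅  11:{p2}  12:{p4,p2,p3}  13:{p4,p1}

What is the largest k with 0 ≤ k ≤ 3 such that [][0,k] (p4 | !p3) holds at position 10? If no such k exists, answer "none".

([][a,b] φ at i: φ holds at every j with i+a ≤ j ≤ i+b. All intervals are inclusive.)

3

(p4 | !p3) must hold from j=10 onward; find where it first fails.
  j=10: holds
  j=11: holds
  j=12: holds
  j=13: holds
Holds through j=13; largest k = 3.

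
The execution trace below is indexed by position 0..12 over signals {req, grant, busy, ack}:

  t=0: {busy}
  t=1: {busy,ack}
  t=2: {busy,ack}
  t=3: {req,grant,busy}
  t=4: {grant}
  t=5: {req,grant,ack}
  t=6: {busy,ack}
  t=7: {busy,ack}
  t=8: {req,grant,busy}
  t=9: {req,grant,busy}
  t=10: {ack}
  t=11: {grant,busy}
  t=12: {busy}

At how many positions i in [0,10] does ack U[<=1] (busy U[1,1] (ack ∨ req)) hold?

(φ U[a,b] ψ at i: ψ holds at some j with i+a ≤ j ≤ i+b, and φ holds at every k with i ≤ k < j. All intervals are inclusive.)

Evaluate at each i in [0,10]:
  i=0: ✓ (rhs at j=0)
  i=1: ✓ (rhs at j=1)
  i=2: ✓ (rhs at j=2)
  i=3: ✗ (no rhs in [3,4])
  i=4: ✗ (no rhs in [4,5])
  i=5: ✓ (rhs at j=6; lhs holds on [5,5])
  i=6: ✓ (rhs at j=6)
  i=7: ✓ (rhs at j=7)
  i=8: ✓ (rhs at j=8)
  i=9: ✓ (rhs at j=9)
  i=10: ✗ (no rhs in [10,11])
Positions where it holds: {0, 1, 2, 5, 6, 7, 8, 9} → 8.

8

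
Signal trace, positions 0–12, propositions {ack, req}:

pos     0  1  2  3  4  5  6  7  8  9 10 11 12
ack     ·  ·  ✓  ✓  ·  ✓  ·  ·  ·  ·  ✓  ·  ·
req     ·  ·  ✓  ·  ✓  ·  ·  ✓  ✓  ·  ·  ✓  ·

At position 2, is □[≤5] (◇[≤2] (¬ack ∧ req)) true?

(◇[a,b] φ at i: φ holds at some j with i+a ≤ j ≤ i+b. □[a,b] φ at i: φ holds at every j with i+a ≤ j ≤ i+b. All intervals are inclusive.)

Yes

Check ◇[≤2] (¬ack ∧ req) at every j in [2,7]:
  j=2: holds (witness at 4)
  j=3: holds (witness at 4)
  j=4: holds (witness at 4)
  j=5: holds (witness at 7)
  j=6: holds (witness at 7)
  j=7: holds (witness at 7)
All positions satisfy it → formula holds.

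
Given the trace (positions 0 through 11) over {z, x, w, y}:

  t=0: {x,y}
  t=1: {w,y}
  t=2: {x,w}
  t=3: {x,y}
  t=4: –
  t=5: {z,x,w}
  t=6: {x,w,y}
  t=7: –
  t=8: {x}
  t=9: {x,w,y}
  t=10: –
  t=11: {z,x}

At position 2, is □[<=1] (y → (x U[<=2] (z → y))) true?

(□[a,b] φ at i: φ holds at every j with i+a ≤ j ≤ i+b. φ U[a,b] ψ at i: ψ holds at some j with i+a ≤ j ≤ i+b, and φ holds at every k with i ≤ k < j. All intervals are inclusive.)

Yes

Check (y → (x U[<=2] (z → y))) at every j in [2,3]:
  j=2: antecedent false → ✓
  j=3: antecedent true; consequent holds → ✓
All positions satisfy it → formula holds.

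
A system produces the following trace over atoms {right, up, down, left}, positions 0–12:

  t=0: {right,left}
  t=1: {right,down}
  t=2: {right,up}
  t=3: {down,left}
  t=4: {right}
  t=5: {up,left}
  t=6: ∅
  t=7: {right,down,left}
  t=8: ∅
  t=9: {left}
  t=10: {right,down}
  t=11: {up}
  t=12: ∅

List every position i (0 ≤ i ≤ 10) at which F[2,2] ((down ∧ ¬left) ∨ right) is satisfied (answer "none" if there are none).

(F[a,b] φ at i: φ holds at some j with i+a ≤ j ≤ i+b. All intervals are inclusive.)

0, 2, 5, 8

Evaluate at each i in [0,10]:
  i=0: ✓ (witness j=2)
  i=1: ✗ (none in [3,3])
  i=2: ✓ (witness j=4)
  i=3: ✗ (none in [5,5])
  i=4: ✗ (none in [6,6])
  i=5: ✓ (witness j=7)
  i=6: ✗ (none in [8,8])
  i=7: ✗ (none in [9,9])
  i=8: ✓ (witness j=10)
  i=9: ✗ (none in [11,11])
  i=10: ✗ (none in [12,12])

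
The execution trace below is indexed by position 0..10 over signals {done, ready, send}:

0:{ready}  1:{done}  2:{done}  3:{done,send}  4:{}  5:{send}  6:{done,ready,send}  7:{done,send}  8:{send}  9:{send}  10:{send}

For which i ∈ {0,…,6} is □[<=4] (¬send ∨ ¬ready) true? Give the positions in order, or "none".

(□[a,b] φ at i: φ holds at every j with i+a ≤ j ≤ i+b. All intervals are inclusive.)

0, 1

Evaluate at each i in [0,6]:
  i=0: ✓ (all of [0,4])
  i=1: ✓ (all of [1,5])
  i=2: ✗ (fails at j=6)
  i=3: ✗ (fails at j=6)
  i=4: ✗ (fails at j=6)
  i=5: ✗ (fails at j=6)
  i=6: ✗ (fails at j=6)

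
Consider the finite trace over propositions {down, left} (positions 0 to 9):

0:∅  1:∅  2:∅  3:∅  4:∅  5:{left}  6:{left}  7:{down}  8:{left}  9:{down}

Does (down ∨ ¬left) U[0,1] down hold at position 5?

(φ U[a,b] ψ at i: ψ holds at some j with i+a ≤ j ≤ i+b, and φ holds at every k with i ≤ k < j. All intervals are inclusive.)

Need some j in [5,6] with down, and (down ∨ ¬left) at every k in [5,j-1].
  j=5: down false.
  j=6: down false.
No j in the window works → until fails.

No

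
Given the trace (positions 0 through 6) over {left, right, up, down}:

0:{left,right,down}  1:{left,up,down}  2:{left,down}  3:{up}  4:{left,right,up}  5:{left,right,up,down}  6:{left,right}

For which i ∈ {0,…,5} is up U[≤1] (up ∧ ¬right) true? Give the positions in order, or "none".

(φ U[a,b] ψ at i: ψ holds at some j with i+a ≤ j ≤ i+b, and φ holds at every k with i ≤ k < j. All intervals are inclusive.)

1, 3

Evaluate at each i in [0,5]:
  i=0: ✗ (lhs fails at k=0 before rhs at j=1)
  i=1: ✓ (rhs at j=1)
  i=2: ✗ (lhs fails at k=2 before rhs at j=3)
  i=3: ✓ (rhs at j=3)
  i=4: ✗ (no rhs in [4,5])
  i=5: ✗ (no rhs in [5,6])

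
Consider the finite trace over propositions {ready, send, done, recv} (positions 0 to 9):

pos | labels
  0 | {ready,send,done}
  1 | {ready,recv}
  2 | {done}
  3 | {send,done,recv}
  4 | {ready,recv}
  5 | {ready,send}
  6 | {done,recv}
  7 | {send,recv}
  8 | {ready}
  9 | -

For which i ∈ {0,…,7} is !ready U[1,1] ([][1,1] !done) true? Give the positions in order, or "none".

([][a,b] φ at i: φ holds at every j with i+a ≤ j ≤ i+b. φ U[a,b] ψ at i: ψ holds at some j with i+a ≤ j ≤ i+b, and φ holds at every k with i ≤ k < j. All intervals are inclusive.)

2, 3, 6, 7

Evaluate at each i in [0,7]:
  i=0: ✗ (no rhs in [1,1])
  i=1: ✗ (no rhs in [2,2])
  i=2: ✓ (rhs at j=3; lhs holds on [2,2])
  i=3: ✓ (rhs at j=4; lhs holds on [3,3])
  i=4: ✗ (no rhs in [5,5])
  i=5: ✗ (lhs fails at k=5 before rhs at j=6)
  i=6: ✓ (rhs at j=7; lhs holds on [6,6])
  i=7: ✓ (rhs at j=8; lhs holds on [7,7])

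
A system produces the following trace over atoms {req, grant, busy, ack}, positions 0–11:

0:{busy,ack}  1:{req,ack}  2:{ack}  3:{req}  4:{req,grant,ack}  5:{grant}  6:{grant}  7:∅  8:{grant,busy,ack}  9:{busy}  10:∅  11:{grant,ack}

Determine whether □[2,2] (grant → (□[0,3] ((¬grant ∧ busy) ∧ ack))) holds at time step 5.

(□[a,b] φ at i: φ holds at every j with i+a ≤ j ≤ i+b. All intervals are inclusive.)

Holds

Check (grant → (□[0,3] ((¬grant ∧ busy) ∧ ack))) at every j in [7,7]:
  j=7: antecedent false → ✓
All positions satisfy it → formula holds.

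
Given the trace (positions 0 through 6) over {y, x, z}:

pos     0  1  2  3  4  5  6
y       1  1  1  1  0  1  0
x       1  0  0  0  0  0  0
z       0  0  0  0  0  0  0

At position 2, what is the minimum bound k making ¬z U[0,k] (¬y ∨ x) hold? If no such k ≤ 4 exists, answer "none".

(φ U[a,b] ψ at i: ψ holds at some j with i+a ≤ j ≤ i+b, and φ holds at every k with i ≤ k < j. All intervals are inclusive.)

2

Need earliest j ≥ 2 with (¬y ∨ x), and ¬z at every k in [2,j-1].
  j=2: rhs fails.
  j=3: rhs fails.
  j=4: rhs holds; lhs holds on [2,3]. k = 2.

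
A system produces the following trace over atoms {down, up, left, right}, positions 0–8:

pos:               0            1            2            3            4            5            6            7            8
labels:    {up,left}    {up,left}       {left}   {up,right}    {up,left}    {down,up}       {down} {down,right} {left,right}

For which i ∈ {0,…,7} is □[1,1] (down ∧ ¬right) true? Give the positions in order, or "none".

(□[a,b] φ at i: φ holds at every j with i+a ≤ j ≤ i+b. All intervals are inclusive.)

Evaluate at each i in [0,7]:
  i=0: ✗ (fails at j=1)
  i=1: ✗ (fails at j=2)
  i=2: ✗ (fails at j=3)
  i=3: ✗ (fails at j=4)
  i=4: ✓ (all of [5,5])
  i=5: ✓ (all of [6,6])
  i=6: ✗ (fails at j=7)
  i=7: ✗ (fails at j=8)

4, 5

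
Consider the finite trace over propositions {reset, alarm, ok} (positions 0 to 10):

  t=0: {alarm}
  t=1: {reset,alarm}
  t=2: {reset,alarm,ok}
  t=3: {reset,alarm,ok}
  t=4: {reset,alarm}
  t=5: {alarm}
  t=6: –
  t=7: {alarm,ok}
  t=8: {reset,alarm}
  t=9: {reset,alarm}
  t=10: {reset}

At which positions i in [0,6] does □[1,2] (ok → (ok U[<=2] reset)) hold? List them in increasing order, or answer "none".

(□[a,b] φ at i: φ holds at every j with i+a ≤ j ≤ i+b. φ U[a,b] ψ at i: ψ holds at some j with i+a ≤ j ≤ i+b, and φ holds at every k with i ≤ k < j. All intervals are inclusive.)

Evaluate at each i in [0,6]:
  i=0: ✓ (all of [1,2])
  i=1: ✓ (all of [2,3])
  i=2: ✓ (all of [3,4])
  i=3: ✓ (all of [4,5])
  i=4: ✓ (all of [5,6])
  i=5: ✓ (all of [6,7])
  i=6: ✓ (all of [7,8])

0, 1, 2, 3, 4, 5, 6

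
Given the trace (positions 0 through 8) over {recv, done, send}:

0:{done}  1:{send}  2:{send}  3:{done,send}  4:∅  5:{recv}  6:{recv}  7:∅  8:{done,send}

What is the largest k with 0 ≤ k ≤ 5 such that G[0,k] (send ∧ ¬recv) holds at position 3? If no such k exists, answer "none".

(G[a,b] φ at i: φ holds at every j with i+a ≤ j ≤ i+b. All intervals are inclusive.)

0

(send ∧ ¬recv) must hold from j=3 onward; find where it first fails.
  j=3: holds
  j=4: fails
Holds on [3,3], so largest k = 0.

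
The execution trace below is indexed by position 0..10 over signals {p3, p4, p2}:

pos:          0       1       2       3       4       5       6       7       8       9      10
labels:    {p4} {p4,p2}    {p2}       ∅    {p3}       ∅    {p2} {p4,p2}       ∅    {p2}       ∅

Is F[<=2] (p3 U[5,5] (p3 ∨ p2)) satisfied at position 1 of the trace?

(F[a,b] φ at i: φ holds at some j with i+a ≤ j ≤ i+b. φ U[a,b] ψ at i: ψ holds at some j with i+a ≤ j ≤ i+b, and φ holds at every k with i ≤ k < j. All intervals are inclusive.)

False

Check (p3 U[5,5] (p3 ∨ p2)) at each j in [1,3]:
  j=1: fails
  j=2: fails
  j=3: fails
No position in the window satisfies it → formula fails.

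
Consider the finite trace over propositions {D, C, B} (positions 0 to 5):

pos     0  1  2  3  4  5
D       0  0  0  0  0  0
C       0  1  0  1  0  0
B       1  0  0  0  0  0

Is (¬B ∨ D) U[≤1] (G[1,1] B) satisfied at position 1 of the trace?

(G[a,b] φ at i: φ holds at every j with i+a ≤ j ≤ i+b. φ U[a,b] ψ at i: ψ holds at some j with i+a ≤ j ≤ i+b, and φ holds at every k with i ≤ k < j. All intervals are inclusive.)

No

Need some j in [1,2] with G[1,1] B, and (¬B ∨ D) at every k in [1,j-1].
  j=1: G[1,1] B — fails at 2.
  j=2: G[1,1] B — fails at 3.
No j in the window works → until fails.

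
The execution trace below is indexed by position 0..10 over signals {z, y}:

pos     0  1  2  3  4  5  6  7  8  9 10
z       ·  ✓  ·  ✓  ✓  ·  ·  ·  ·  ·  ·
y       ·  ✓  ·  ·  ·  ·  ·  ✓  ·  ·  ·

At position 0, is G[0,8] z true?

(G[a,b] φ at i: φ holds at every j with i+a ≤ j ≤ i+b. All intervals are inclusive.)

Does not hold

Check z at every j in [0,8]:
  j=0: false
  j=1: true
  j=2: false
  j=3: true
  j=4: true
  j=5: false
  j=6: false
  j=7: false
  j=8: false
Fails at j=0 → formula fails.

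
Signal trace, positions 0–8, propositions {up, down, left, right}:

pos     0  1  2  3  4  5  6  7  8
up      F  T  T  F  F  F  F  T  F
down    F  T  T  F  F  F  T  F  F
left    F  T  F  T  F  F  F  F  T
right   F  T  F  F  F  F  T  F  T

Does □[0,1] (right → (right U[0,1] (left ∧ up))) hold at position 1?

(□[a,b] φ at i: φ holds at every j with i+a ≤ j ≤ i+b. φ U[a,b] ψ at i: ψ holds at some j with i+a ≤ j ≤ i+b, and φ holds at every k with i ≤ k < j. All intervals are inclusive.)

Check (right → (right U[0,1] (left ∧ up))) at every j in [1,2]:
  j=1: antecedent true; consequent holds → ✓
  j=2: antecedent false → ✓
All positions satisfy it → formula holds.

Yes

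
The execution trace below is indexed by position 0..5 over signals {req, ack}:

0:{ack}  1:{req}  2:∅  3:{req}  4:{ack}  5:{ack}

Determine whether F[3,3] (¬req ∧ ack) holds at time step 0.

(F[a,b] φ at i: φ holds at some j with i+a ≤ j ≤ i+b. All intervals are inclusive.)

Check (¬req ∧ ack) at each j in [3,3]:
  j=3: false
No position in the window satisfies it → formula fails.

Does not hold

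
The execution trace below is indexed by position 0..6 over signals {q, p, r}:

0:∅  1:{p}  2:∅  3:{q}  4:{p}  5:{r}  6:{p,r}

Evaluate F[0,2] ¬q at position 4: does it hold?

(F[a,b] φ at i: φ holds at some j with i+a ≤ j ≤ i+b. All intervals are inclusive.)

Yes

Check ¬q at each j in [4,6]:
  j=4: true
  j=5: true
  j=6: true
Found at j=4 → formula holds.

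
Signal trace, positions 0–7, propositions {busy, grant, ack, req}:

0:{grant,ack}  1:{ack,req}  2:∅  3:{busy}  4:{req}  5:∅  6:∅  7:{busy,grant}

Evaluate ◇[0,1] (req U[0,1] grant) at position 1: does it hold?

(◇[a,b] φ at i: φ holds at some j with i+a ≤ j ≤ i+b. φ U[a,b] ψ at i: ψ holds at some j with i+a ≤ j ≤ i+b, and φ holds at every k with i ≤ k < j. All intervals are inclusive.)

Check (req U[0,1] grant) at each j in [1,2]:
  j=1: fails
  j=2: fails
No position in the window satisfies it → formula fails.

False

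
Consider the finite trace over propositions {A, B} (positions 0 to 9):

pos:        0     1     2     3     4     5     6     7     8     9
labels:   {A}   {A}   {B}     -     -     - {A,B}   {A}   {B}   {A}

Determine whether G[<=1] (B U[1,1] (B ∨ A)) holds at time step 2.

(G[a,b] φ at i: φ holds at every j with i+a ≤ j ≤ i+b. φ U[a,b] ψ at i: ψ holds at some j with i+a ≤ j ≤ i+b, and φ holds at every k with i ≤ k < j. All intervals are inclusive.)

No

Check (B U[1,1] (B ∨ A)) at every j in [2,3]:
  j=2: fails
  j=3: fails
Fails at j=2 → formula fails.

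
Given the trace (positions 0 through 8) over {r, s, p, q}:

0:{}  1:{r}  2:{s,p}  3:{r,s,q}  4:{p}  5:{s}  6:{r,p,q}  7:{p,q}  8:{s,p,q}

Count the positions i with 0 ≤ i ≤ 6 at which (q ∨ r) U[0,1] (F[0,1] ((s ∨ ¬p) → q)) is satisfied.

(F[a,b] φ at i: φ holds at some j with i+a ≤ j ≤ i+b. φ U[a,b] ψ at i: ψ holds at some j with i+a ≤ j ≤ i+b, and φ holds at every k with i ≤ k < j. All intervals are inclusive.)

Evaluate at each i in [0,6]:
  i=0: ✗ (no rhs in [0,1])
  i=1: ✓ (rhs at j=2; lhs holds on [1,1])
  i=2: ✓ (rhs at j=2)
  i=3: ✓ (rhs at j=3)
  i=4: ✓ (rhs at j=4)
  i=5: ✓ (rhs at j=5)
  i=6: ✓ (rhs at j=6)
Positions where it holds: {1, 2, 3, 4, 5, 6} → 6.

6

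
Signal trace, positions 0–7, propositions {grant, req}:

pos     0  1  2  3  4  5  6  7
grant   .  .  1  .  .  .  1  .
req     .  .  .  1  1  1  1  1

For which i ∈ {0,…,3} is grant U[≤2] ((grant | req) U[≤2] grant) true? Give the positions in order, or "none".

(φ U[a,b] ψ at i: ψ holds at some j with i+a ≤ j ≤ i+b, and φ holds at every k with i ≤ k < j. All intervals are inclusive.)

2

Evaluate at each i in [0,3]:
  i=0: ✗ (lhs fails at k=0 before rhs at j=2)
  i=1: ✗ (lhs fails at k=1 before rhs at j=2)
  i=2: ✓ (rhs at j=2)
  i=3: ✗ (lhs fails at k=3 before rhs at j=4)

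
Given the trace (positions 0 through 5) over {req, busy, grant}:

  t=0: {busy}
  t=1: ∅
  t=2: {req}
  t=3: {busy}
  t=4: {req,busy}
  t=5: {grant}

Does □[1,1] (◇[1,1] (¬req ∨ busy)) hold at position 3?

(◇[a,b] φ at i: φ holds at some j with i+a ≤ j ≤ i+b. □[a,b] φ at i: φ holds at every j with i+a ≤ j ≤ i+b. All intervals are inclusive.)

Check ◇[1,1] (¬req ∨ busy) at every j in [4,4]:
  j=4: holds (witness at 5)
All positions satisfy it → formula holds.

Holds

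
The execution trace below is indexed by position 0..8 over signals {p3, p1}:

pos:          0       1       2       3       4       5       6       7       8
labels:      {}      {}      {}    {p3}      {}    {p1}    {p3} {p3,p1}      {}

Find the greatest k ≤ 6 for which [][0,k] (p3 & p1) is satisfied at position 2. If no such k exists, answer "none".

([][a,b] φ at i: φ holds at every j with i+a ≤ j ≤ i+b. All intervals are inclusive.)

(p3 & p1) must hold from j=2 onward; find where it first fails.
  j=2: fails → no k works.

none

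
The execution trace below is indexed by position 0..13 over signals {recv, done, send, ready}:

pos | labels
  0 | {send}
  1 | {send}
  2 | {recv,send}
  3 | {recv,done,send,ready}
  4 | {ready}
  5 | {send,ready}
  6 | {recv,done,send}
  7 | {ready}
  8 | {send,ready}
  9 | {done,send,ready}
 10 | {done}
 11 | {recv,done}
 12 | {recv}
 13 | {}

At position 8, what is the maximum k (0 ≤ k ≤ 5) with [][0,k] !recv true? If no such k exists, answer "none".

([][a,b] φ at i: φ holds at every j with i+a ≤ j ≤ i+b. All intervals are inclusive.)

!recv must hold from j=8 onward; find where it first fails.
  j=8: holds
  j=9: holds
  j=10: holds
  j=11: fails
Holds on [8,10], so largest k = 2.

2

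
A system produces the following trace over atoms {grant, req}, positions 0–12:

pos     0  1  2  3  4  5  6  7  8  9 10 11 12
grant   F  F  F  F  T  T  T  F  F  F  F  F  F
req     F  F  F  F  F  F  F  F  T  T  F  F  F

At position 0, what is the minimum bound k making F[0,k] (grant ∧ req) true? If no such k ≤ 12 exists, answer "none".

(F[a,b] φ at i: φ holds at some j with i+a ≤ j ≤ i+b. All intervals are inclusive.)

Scan j = 0,1,… for (grant ∧ req):
  j=0: fails
  j=1: fails
  j=2: fails
  j=3: fails
  j=4: fails
  j=5: fails
  j=6: fails
  j=7: fails
  j=8: fails
  j=9: fails
  j=10: fails
  j=11: fails
  j=12: fails
No j in [0,12] satisfies it → none.

none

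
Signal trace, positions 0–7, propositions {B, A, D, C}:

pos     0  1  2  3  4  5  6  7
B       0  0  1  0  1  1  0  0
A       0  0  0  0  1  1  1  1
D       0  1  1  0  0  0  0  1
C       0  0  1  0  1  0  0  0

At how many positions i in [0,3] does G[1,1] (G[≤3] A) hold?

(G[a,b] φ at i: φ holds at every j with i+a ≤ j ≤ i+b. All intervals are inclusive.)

Evaluate at each i in [0,3]:
  i=0: ✗ (fails at j=1)
  i=1: ✗ (fails at j=2)
  i=2: ✗ (fails at j=3)
  i=3: ✓ (all of [4,4])
Positions where it holds: {3} → 1.

1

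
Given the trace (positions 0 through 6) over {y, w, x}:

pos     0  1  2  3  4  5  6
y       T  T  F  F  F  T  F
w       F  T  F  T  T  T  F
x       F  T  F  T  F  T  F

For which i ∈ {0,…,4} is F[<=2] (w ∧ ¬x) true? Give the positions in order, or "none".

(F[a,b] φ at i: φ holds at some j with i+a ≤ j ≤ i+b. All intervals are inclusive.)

Evaluate at each i in [0,4]:
  i=0: ✗ (none in [0,2])
  i=1: ✗ (none in [1,3])
  i=2: ✓ (witness j=4)
  i=3: ✓ (witness j=4)
  i=4: ✓ (witness j=4)

2, 3, 4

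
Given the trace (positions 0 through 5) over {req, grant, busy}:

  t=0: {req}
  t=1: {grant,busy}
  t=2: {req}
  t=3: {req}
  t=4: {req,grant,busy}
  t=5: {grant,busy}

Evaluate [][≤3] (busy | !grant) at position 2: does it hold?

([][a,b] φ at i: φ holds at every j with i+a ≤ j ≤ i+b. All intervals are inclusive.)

Check (busy | !grant) at every j in [2,5]:
  j=2: true
  j=3: true
  j=4: true
  j=5: true
All positions satisfy it → formula holds.

Holds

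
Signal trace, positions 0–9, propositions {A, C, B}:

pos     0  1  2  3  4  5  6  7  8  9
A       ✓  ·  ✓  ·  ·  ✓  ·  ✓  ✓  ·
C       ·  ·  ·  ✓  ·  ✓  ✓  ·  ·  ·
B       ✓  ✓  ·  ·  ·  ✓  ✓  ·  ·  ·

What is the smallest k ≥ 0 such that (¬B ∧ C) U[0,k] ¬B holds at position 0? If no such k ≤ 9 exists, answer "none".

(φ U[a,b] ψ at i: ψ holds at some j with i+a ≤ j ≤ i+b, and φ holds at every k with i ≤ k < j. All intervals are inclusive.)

Need earliest j ≥ 0 with ¬B, and (¬B ∧ C) at every k in [0,j-1].
  j=0: rhs fails.
  j=1: rhs fails.
  j=2: rhs holds but lhs fails at k=0.
  j=3: rhs holds but lhs fails at k=0.
  j=4: rhs holds but lhs fails at k=0.
  j=5: rhs fails.
  j=6: rhs fails.
  j=7: rhs holds but lhs fails at k=0.
  j=8: rhs holds but lhs fails at k=0.
  j=9: rhs holds but lhs fails at k=0.
No witness within the range → none.

none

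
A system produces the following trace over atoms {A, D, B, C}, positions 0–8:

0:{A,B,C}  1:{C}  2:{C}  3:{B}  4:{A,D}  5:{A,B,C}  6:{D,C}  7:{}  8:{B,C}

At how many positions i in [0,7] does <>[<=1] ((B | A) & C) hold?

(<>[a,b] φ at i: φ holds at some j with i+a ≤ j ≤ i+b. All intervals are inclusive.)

4

Evaluate at each i in [0,7]:
  i=0: ✓ (witness j=0)
  i=1: ✗ (none in [1,2])
  i=2: ✗ (none in [2,3])
  i=3: ✗ (none in [3,4])
  i=4: ✓ (witness j=5)
  i=5: ✓ (witness j=5)
  i=6: ✗ (none in [6,7])
  i=7: ✓ (witness j=8)
Positions where it holds: {0, 4, 5, 7} → 4.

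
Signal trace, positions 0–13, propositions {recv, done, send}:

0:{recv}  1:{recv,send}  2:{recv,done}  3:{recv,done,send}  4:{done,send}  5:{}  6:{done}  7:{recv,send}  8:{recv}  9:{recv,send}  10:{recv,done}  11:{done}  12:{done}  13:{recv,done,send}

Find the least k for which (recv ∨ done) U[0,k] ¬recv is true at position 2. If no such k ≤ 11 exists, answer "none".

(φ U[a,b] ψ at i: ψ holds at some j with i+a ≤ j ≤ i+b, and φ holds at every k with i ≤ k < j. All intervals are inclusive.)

2

Need earliest j ≥ 2 with ¬recv, and (recv ∨ done) at every k in [2,j-1].
  j=2: rhs fails.
  j=3: rhs fails.
  j=4: rhs holds; lhs holds on [2,3]. k = 2.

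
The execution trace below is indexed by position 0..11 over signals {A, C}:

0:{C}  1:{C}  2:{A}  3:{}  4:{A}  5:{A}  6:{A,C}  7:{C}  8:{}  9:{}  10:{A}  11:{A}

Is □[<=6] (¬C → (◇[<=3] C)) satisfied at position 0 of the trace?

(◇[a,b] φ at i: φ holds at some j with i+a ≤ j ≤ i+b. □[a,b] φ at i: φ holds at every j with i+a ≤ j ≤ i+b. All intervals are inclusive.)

Check (¬C → (◇[<=3] C)) at every j in [0,6]:
  j=0: antecedent false → ✓
  j=1: antecedent false → ✓
  j=2: antecedent true; consequent fails (none in [2,5]) → ✗
  j=3: antecedent true; consequent holds (witness at 6) → ✓
  j=4: antecedent true; consequent holds (witness at 6) → ✓
  j=5: antecedent true; consequent holds (witness at 6) → ✓
  j=6: antecedent false → ✓
Fails at j=2 → formula fails.

Does not hold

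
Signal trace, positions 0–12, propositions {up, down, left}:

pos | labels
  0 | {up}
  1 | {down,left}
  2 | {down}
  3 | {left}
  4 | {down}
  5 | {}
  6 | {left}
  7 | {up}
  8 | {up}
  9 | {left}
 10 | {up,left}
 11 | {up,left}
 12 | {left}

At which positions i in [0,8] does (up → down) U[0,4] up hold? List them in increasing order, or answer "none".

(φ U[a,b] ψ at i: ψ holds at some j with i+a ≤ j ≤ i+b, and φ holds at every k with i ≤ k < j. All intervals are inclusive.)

Evaluate at each i in [0,8]:
  i=0: ✓ (rhs at j=0)
  i=1: ✗ (no rhs in [1,5])
  i=2: ✗ (no rhs in [2,6])
  i=3: ✓ (rhs at j=7; lhs holds on [3,6])
  i=4: ✓ (rhs at j=7; lhs holds on [4,6])
  i=5: ✓ (rhs at j=7; lhs holds on [5,6])
  i=6: ✓ (rhs at j=7; lhs holds on [6,6])
  i=7: ✓ (rhs at j=7)
  i=8: ✓ (rhs at j=8)

0, 3, 4, 5, 6, 7, 8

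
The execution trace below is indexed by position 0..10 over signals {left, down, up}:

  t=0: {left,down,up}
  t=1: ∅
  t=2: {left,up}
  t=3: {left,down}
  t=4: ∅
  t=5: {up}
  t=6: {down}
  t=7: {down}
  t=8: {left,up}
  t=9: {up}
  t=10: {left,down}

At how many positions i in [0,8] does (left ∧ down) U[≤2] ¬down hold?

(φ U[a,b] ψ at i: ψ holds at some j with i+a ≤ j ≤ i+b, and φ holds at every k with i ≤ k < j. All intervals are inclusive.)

7

Evaluate at each i in [0,8]:
  i=0: ✓ (rhs at j=1; lhs holds on [0,0])
  i=1: ✓ (rhs at j=1)
  i=2: ✓ (rhs at j=2)
  i=3: ✓ (rhs at j=4; lhs holds on [3,3])
  i=4: ✓ (rhs at j=4)
  i=5: ✓ (rhs at j=5)
  i=6: ✗ (lhs fails at k=6 before rhs at j=8)
  i=7: ✗ (lhs fails at k=7 before rhs at j=8)
  i=8: ✓ (rhs at j=8)
Positions where it holds: {0, 1, 2, 3, 4, 5, 8} → 7.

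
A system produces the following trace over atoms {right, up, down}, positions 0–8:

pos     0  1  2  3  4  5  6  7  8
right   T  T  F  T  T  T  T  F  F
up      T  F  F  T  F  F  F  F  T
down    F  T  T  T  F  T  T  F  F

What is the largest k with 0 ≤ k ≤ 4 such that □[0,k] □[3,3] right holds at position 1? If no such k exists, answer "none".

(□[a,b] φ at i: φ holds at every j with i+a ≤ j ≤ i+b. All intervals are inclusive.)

2

□[3,3] right must hold from j=1 onward; find where it first fails.
  j=1: holds
  j=2: holds
  j=3: holds
  j=4: fails
Holds on [1,3], so largest k = 2.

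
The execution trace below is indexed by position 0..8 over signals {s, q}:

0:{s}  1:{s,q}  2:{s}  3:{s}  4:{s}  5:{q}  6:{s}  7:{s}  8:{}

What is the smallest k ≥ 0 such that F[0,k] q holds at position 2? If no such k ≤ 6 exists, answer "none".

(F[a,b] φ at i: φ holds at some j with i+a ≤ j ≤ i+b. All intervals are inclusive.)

3

Scan j = 2,3,… for q:
  j=2: fails
  j=3: fails
  j=4: fails
  j=5: holds
First hit at j=5, so smallest k = 5-2 = 3.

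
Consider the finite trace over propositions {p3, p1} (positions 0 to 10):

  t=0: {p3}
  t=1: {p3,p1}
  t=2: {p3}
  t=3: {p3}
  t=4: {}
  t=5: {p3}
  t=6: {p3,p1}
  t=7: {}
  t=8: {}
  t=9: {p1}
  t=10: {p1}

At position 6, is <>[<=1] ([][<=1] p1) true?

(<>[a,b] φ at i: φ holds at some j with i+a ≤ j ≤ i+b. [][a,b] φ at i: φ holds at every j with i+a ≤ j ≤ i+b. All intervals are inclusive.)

False

Check [][<=1] p1 at each j in [6,7]:
  j=6: fails at 7
  j=7: fails at 7
No position in the window satisfies it → formula fails.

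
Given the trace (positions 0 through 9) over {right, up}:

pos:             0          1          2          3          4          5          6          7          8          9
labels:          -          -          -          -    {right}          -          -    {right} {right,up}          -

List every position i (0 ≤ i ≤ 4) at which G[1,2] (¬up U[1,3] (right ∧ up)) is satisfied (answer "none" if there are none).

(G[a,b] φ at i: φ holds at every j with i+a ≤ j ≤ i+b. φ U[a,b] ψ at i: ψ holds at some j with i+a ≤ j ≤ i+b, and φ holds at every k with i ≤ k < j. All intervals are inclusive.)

4

Evaluate at each i in [0,4]:
  i=0: ✗ (fails at j=1)
  i=1: ✗ (fails at j=2)
  i=2: ✗ (fails at j=3)
  i=3: ✗ (fails at j=4)
  i=4: ✓ (all of [5,6])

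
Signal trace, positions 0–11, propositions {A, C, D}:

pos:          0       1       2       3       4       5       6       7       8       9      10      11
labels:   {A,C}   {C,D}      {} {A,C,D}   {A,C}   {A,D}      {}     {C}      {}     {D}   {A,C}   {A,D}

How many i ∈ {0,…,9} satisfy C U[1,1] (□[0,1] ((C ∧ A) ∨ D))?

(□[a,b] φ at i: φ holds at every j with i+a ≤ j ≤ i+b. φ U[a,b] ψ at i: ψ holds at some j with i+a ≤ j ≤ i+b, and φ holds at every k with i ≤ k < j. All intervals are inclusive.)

1

Evaluate at each i in [0,9]:
  i=0: ✗ (no rhs in [1,1])
  i=1: ✗ (no rhs in [2,2])
  i=2: ✗ (lhs fails at k=2 before rhs at j=3)
  i=3: ✓ (rhs at j=4; lhs holds on [3,3])
  i=4: ✗ (no rhs in [5,5])
  i=5: ✗ (no rhs in [6,6])
  i=6: ✗ (no rhs in [7,7])
  i=7: ✗ (no rhs in [8,8])
  i=8: ✗ (lhs fails at k=8 before rhs at j=9)
  i=9: ✗ (lhs fails at k=9 before rhs at j=10)
Positions where it holds: {3} → 1.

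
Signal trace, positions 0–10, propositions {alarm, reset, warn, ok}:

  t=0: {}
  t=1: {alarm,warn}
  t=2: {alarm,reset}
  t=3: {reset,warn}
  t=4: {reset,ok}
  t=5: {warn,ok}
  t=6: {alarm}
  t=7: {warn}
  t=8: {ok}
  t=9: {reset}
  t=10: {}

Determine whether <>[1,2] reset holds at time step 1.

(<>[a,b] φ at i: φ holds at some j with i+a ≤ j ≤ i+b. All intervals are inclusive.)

Check reset at each j in [2,3]:
  j=2: true
  j=3: true
Found at j=2 → formula holds.

True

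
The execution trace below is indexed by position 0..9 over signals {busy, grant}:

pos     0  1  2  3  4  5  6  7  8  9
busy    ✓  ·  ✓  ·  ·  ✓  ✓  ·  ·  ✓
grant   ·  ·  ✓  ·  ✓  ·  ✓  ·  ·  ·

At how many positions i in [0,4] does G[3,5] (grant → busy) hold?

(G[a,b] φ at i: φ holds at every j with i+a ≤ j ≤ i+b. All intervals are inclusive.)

Evaluate at each i in [0,4]:
  i=0: ✗ (fails at j=4)
  i=1: ✗ (fails at j=4)
  i=2: ✓ (all of [5,7])
  i=3: ✓ (all of [6,8])
  i=4: ✓ (all of [7,9])
Positions where it holds: {2, 3, 4} → 3.

3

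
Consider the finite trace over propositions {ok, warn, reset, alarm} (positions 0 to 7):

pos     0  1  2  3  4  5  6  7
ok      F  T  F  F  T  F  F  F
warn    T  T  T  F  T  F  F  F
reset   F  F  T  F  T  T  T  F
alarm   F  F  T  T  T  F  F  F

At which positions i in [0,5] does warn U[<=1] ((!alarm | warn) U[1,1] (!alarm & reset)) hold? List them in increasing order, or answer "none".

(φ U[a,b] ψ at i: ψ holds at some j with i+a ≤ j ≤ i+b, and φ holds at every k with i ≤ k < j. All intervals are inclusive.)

Evaluate at each i in [0,5]:
  i=0: ✗ (no rhs in [0,1])
  i=1: ✗ (no rhs in [1,2])
  i=2: ✗ (no rhs in [2,3])
  i=3: ✗ (lhs fails at k=3 before rhs at j=4)
  i=4: ✓ (rhs at j=4)
  i=5: ✓ (rhs at j=5)

4, 5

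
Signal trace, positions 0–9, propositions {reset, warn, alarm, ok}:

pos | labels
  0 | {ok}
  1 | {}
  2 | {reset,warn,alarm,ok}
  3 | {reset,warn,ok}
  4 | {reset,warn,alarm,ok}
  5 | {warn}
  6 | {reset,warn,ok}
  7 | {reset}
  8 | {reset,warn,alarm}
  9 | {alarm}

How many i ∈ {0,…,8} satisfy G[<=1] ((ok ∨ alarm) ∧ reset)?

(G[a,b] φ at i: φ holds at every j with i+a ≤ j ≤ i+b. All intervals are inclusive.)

Evaluate at each i in [0,8]:
  i=0: ✗ (fails at j=0)
  i=1: ✗ (fails at j=1)
  i=2: ✓ (all of [2,3])
  i=3: ✓ (all of [3,4])
  i=4: ✗ (fails at j=5)
  i=5: ✗ (fails at j=5)
  i=6: ✗ (fails at j=7)
  i=7: ✗ (fails at j=7)
  i=8: ✗ (fails at j=9)
Positions where it holds: {2, 3} → 2.

2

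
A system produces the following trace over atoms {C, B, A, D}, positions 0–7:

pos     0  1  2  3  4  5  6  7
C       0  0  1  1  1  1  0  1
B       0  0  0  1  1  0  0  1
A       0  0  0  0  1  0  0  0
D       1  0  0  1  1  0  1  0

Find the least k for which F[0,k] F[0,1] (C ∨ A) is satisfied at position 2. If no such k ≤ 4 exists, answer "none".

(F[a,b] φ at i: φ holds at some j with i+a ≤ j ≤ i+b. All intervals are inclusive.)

Scan j = 2,3,… for F[0,1] (C ∨ A):
  j=2: holds
First hit at j=2, so smallest k = 2-2 = 0.

0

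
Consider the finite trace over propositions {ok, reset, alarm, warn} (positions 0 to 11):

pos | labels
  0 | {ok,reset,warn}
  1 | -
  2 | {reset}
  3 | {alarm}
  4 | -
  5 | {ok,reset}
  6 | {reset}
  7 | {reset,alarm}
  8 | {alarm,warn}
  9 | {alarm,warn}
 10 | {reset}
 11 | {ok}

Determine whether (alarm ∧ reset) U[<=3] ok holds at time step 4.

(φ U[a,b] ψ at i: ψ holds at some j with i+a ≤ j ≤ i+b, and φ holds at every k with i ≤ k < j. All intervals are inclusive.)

Need some j in [4,7] with ok, and (alarm ∧ reset) at every k in [4,j-1].
  j=4: ok false.
  j=5: ok holds, but (alarm ∧ reset) fails at k=4 → not this j.
  j=6: ok false.
  j=7: ok false.
No j in the window works → until fails.

Does not hold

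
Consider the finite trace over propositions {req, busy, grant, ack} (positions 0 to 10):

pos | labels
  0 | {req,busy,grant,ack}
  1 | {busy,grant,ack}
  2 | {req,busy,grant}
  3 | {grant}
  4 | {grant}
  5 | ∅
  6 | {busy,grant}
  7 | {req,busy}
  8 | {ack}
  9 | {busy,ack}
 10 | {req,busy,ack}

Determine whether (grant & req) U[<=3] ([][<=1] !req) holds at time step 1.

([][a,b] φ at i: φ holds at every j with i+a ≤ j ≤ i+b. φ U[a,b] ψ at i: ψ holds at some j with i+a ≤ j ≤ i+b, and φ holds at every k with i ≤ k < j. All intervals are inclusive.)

Does not hold

Need some j in [1,4] with [][<=1] !req, and (grant & req) at every k in [1,j-1].
  j=1: [][<=1] !req — fails at 2.
  j=2: [][<=1] !req — fails at 2.
  j=3: [][<=1] !req holds, but (grant & req) fails at k=1 → not this j.
  j=4: [][<=1] !req holds, but (grant & req) fails at k=1 → not this j.
No j in the window works → until fails.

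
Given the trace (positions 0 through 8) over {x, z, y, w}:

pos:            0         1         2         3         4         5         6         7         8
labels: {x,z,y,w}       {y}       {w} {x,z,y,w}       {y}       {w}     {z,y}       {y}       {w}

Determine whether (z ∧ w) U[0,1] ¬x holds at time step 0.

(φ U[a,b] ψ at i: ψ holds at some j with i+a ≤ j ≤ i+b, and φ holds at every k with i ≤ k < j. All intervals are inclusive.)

Need some j in [0,1] with ¬x, and (z ∧ w) at every k in [0,j-1].
  j=0: ¬x false.
  j=1: ¬x holds; (z ∧ w) holds at every k in [0,0] → satisfied.

Holds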